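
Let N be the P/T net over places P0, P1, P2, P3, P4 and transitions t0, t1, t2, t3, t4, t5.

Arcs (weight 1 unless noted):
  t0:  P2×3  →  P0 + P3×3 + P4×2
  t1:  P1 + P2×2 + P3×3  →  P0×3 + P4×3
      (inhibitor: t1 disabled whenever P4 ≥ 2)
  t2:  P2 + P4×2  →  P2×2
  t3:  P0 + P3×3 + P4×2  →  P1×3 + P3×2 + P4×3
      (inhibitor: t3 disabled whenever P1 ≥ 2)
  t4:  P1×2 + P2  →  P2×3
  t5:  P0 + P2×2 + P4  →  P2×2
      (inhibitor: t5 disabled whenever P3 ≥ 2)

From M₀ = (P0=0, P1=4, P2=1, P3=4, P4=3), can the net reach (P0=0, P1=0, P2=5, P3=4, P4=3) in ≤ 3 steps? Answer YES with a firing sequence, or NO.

step 1: fire t4:  (P0=0, P1=4, P2=1, P3=4, P4=3) → (P0=0, P1=2, P2=3, P3=4, P4=3)
step 2: fire t4:  (P0=0, P1=2, P2=3, P3=4, P4=3) → (P0=0, P1=0, P2=5, P3=4, P4=3)

YES — reachable via ⟨t4, t4⟩ (2 firings)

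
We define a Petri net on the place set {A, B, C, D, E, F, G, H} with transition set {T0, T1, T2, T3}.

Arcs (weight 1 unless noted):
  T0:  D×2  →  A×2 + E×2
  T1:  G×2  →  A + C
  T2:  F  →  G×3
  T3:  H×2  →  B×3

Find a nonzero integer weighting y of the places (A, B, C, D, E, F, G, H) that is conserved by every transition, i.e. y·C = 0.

Incidence matrix C (rows=places, cols=transitions):
       T0   T1   T2   T3
    A   2    1    0    0
    B   0    0    0    3
    C   0    1    0    0
    D  -2    0    0    0
    E   2    0    0    0
    F   0    0   -1    0
    G   0   -2    3    0
    H   0    0    0   -2

Candidate y = [1, 0, -1, 1, 0, 0, 0, 0]; check y·C column-wise:
  col T0: 1·2 + -1·0 + 1·-2 + 0·2 = 0
  col T1: 1·1 + -1·1 + 1·0 + 0·-2 = 0
  col T2: 1·0 + -1·0 + 1·0 + 0·-1 + 0·3 = 0
  col T3: 1·0 + 0·3 + -1·0 + 1·0 + 0·-2 = 0

y = (A:1, B:0, C:-1, D:1, E:0, F:0, G:0, H:0)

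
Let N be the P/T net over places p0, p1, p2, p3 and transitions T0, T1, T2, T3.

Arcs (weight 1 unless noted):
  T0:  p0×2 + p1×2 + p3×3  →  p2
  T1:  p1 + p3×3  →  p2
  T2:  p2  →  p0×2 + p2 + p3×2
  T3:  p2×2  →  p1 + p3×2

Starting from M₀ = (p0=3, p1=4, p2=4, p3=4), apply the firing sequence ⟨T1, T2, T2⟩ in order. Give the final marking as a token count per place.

step 1: fire T1:  (p0=3, p1=4, p2=4, p3=4) → (p0=3, p1=3, p2=5, p3=1)
step 2: fire T2:  (p0=3, p1=3, p2=5, p3=1) → (p0=5, p1=3, p2=5, p3=3)
step 3: fire T2:  (p0=5, p1=3, p2=5, p3=3) → (p0=7, p1=3, p2=5, p3=5)

(p0=7, p1=3, p2=5, p3=5)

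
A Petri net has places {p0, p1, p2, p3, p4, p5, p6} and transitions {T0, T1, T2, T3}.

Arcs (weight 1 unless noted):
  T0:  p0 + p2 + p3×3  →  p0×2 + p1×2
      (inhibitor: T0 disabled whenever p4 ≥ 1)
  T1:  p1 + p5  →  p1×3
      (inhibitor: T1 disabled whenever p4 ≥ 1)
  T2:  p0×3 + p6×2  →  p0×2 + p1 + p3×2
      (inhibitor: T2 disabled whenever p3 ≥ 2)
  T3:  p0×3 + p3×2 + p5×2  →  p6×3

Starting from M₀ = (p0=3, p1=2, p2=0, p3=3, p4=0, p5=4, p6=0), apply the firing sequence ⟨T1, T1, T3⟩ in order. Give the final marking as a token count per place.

step 1: fire T1:  (p0=3, p1=2, p2=0, p3=3, p4=0, p5=4, p6=0) → (p0=3, p1=4, p2=0, p3=3, p4=0, p5=3, p6=0)
step 2: fire T1:  (p0=3, p1=4, p2=0, p3=3, p4=0, p5=3, p6=0) → (p0=3, p1=6, p2=0, p3=3, p4=0, p5=2, p6=0)
step 3: fire T3:  (p0=3, p1=6, p2=0, p3=3, p4=0, p5=2, p6=0) → (p0=0, p1=6, p2=0, p3=1, p4=0, p5=0, p6=3)

(p0=0, p1=6, p2=0, p3=1, p4=0, p5=0, p6=3)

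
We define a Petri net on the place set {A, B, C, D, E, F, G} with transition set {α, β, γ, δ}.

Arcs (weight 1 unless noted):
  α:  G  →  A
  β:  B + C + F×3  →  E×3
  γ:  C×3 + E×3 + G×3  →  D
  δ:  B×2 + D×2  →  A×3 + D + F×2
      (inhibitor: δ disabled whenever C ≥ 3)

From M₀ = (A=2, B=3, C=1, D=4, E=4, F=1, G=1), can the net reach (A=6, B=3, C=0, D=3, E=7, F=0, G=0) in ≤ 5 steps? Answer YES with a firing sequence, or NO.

NO — not reachable within 5 firings

depth 0: 1 marking
depth 1: 3 markings reached so far
depth 2: 5 markings reached so far
depth 3: 6 markings reached so far
depth 4: 6 markings reached so far
(frontier empty at depth 4; search complete)
target is not among the 6 markings reachable within 5 steps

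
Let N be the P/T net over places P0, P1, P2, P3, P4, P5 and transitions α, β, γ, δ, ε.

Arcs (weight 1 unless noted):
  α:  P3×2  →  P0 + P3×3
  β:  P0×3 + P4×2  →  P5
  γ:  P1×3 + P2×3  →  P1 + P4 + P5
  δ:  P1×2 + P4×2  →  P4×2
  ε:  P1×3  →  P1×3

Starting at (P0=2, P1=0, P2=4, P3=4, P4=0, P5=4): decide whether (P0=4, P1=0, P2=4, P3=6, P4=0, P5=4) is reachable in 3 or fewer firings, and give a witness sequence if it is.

step 1: fire α:  (P0=2, P1=0, P2=4, P3=4, P4=0, P5=4) → (P0=3, P1=0, P2=4, P3=5, P4=0, P5=4)
step 2: fire α:  (P0=3, P1=0, P2=4, P3=5, P4=0, P5=4) → (P0=4, P1=0, P2=4, P3=6, P4=0, P5=4)

YES — reachable via ⟨α, α⟩ (2 firings)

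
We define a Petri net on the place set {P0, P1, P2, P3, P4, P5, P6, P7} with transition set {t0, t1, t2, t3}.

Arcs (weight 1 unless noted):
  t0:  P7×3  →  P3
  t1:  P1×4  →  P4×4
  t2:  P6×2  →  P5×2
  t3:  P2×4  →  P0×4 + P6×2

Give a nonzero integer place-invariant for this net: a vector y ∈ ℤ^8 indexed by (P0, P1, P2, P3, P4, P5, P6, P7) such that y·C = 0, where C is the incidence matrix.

Incidence matrix C (rows=places, cols=transitions):
       t0   t1   t2   t3
   P0   0    0    0    4
   P1   0   -4    0    0
   P2   0    0    0   -4
   P3   1    0    0    0
   P4   0    4    0    0
   P5   0    0    2    0
   P6   0    0   -2    2
   P7  -3    0    0    0

Candidate y = [1, 0, 1, 0, 0, 0, 0, 0]; check y·C column-wise:
  col t0: 1·0 + 1·0 + 0·1 + 0·-3 = 0
  col t1: 1·0 + 0·-4 + 1·0 + 0·4 = 0
  col t2: 1·0 + 1·0 + 0·2 + 0·-2 = 0
  col t3: 1·4 + 1·-4 + 0·2 = 0

y = (P0:1, P1:0, P2:1, P3:0, P4:0, P5:0, P6:0, P7:0)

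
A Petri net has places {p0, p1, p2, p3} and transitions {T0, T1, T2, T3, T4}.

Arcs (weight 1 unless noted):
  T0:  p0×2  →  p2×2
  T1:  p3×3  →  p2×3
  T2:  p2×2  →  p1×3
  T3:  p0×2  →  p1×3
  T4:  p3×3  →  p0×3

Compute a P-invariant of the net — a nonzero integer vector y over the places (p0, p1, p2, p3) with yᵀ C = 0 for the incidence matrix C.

Incidence matrix C (rows=places, cols=transitions):
       T0   T1   T2   T3   T4
   p0  -2    0    0   -2    3
   p1   0    0    3    3    0
   p2   2    3   -2    0    0
   p3   0   -3    0    0   -3

Candidate y = [3, 2, 3, 3]; check y·C column-wise:
  col T0: 3·-2 + 2·0 + 3·2 + 3·0 = 0
  col T1: 3·0 + 2·0 + 3·3 + 3·-3 = 0
  col T2: 3·0 + 2·3 + 3·-2 + 3·0 = 0
  col T3: 3·-2 + 2·3 + 3·0 + 3·0 = 0
  col T4: 3·3 + 2·0 + 3·0 + 3·-3 = 0

y = (p0:3, p1:2, p2:3, p3:3)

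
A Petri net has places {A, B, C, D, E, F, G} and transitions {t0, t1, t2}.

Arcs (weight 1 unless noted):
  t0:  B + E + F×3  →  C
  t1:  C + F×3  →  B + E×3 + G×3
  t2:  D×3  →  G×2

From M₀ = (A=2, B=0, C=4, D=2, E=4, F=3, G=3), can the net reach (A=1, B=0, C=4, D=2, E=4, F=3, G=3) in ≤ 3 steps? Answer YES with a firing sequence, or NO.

NO — not reachable within 3 firings

depth 0: 1 marking
depth 1: 2 markings reached so far
depth 2: 2 markings reached so far
(frontier empty at depth 2; search complete)
target is not among the 2 markings reachable within 3 steps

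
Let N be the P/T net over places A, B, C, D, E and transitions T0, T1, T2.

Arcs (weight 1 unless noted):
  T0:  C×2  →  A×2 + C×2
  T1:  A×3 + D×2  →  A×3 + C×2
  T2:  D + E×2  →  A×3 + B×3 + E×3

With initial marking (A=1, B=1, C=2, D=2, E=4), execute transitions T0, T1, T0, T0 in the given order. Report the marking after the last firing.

(A=7, B=1, C=4, D=0, E=4)

step 1: fire T0:  (A=1, B=1, C=2, D=2, E=4) → (A=3, B=1, C=2, D=2, E=4)
step 2: fire T1:  (A=3, B=1, C=2, D=2, E=4) → (A=3, B=1, C=4, D=0, E=4)
step 3: fire T0:  (A=3, B=1, C=4, D=0, E=4) → (A=5, B=1, C=4, D=0, E=4)
step 4: fire T0:  (A=5, B=1, C=4, D=0, E=4) → (A=7, B=1, C=4, D=0, E=4)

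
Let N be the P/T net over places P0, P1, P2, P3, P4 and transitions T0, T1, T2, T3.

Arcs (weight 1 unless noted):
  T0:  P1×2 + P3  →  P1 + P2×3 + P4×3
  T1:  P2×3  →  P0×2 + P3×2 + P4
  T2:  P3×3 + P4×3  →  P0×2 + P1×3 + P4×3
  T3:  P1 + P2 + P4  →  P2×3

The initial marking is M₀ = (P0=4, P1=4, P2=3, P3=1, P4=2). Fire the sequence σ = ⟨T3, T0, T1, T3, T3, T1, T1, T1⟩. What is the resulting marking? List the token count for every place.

step 1: fire T3:  (P0=4, P1=4, P2=3, P3=1, P4=2) → (P0=4, P1=3, P2=5, P3=1, P4=1)
step 2: fire T0:  (P0=4, P1=3, P2=5, P3=1, P4=1) → (P0=4, P1=2, P2=8, P3=0, P4=4)
step 3: fire T1:  (P0=4, P1=2, P2=8, P3=0, P4=4) → (P0=6, P1=2, P2=5, P3=2, P4=5)
step 4: fire T3:  (P0=6, P1=2, P2=5, P3=2, P4=5) → (P0=6, P1=1, P2=7, P3=2, P4=4)
step 5: fire T3:  (P0=6, P1=1, P2=7, P3=2, P4=4) → (P0=6, P1=0, P2=9, P3=2, P4=3)
step 6: fire T1:  (P0=6, P1=0, P2=9, P3=2, P4=3) → (P0=8, P1=0, P2=6, P3=4, P4=4)
step 7: fire T1:  (P0=8, P1=0, P2=6, P3=4, P4=4) → (P0=10, P1=0, P2=3, P3=6, P4=5)
step 8: fire T1:  (P0=10, P1=0, P2=3, P3=6, P4=5) → (P0=12, P1=0, P2=0, P3=8, P4=6)

(P0=12, P1=0, P2=0, P3=8, P4=6)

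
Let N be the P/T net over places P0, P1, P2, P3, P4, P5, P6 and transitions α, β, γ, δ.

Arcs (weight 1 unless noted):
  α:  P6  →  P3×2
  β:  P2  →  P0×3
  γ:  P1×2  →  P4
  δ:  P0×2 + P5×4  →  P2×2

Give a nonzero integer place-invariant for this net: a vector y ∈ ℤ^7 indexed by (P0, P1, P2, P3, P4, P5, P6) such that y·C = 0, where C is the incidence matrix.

y = (P0:0, P1:1, P2:0, P3:0, P4:2, P5:0, P6:0)

Incidence matrix C (rows=places, cols=transitions):
        α    β    γ    δ
   P0   0    3    0   -2
   P1   0    0   -2    0
   P2   0   -1    0    2
   P3   2    0    0    0
   P4   0    0    1    0
   P5   0    0    0   -4
   P6  -1    0    0    0

Candidate y = [0, 1, 0, 0, 2, 0, 0]; check y·C column-wise:
  col α: 1·0 + 0·2 + 2·0 + 0·-1 = 0
  col β: 0·3 + 1·0 + 0·-1 + 2·0 = 0
  col γ: 1·-2 + 2·1 = 0
  col δ: 0·-2 + 1·0 + 0·2 + 2·0 + 0·-4 = 0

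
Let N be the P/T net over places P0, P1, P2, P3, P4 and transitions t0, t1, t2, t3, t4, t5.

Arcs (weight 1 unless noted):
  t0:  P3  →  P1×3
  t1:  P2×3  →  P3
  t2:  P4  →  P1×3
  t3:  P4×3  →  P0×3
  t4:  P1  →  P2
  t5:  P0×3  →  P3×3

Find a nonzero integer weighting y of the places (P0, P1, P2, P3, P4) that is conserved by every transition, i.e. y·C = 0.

Incidence matrix C (rows=places, cols=transitions):
       t0   t1   t2   t3   t4   t5
   P0   0    0    0    3    0   -3
   P1   3    0    3    0   -1    0
   P2   0   -3    0    0    1    0
   P3  -1    1    0    0    0    3
   P4   0    0   -1   -3    0    0

Candidate y = [3, 1, 1, 3, 3]; check y·C column-wise:
  col t0: 3·0 + 1·3 + 1·0 + 3·-1 + 3·0 = 0
  col t1: 3·0 + 1·0 + 1·-3 + 3·1 + 3·0 = 0
  col t2: 3·0 + 1·3 + 1·0 + 3·0 + 3·-1 = 0
  col t3: 3·3 + 1·0 + 1·0 + 3·0 + 3·-3 = 0
  col t4: 3·0 + 1·-1 + 1·1 + 3·0 + 3·0 = 0
  col t5: 3·-3 + 1·0 + 1·0 + 3·3 + 3·0 = 0

y = (P0:3, P1:1, P2:1, P3:3, P4:3)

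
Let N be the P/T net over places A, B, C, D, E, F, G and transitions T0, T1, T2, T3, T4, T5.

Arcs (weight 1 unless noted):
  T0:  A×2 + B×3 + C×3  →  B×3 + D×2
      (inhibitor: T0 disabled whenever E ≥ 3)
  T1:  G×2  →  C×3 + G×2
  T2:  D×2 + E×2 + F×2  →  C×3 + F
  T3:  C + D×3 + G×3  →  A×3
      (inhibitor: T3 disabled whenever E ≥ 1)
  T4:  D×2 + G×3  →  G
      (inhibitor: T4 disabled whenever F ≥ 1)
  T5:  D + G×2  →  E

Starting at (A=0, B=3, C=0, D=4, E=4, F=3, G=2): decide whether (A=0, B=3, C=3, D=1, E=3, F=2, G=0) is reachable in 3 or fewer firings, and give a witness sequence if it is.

step 1: fire T2:  (A=0, B=3, C=0, D=4, E=4, F=3, G=2) → (A=0, B=3, C=3, D=2, E=2, F=2, G=2)
step 2: fire T5:  (A=0, B=3, C=3, D=2, E=2, F=2, G=2) → (A=0, B=3, C=3, D=1, E=3, F=2, G=0)

YES — reachable via ⟨T2, T5⟩ (2 firings)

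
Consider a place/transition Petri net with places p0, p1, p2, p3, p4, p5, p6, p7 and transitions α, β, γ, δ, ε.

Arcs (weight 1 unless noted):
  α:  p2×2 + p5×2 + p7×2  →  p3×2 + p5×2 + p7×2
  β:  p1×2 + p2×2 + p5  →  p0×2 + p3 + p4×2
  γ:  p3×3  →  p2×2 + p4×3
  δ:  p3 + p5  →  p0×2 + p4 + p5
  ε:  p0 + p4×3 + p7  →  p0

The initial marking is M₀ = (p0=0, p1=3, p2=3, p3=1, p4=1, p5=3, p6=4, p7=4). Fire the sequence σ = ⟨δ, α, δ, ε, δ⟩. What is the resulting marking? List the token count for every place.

step 1: fire δ:  (p0=0, p1=3, p2=3, p3=1, p4=1, p5=3, p6=4, p7=4) → (p0=2, p1=3, p2=3, p3=0, p4=2, p5=3, p6=4, p7=4)
step 2: fire α:  (p0=2, p1=3, p2=3, p3=0, p4=2, p5=3, p6=4, p7=4) → (p0=2, p1=3, p2=1, p3=2, p4=2, p5=3, p6=4, p7=4)
step 3: fire δ:  (p0=2, p1=3, p2=1, p3=2, p4=2, p5=3, p6=4, p7=4) → (p0=4, p1=3, p2=1, p3=1, p4=3, p5=3, p6=4, p7=4)
step 4: fire ε:  (p0=4, p1=3, p2=1, p3=1, p4=3, p5=3, p6=4, p7=4) → (p0=4, p1=3, p2=1, p3=1, p4=0, p5=3, p6=4, p7=3)
step 5: fire δ:  (p0=4, p1=3, p2=1, p3=1, p4=0, p5=3, p6=4, p7=3) → (p0=6, p1=3, p2=1, p3=0, p4=1, p5=3, p6=4, p7=3)

(p0=6, p1=3, p2=1, p3=0, p4=1, p5=3, p6=4, p7=3)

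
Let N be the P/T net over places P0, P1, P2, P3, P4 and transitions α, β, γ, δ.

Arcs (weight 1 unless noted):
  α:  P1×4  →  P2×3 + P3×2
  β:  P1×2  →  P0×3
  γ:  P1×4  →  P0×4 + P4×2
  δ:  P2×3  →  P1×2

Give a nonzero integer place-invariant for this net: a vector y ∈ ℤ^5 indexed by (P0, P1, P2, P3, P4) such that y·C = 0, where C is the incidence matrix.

y = (P0:2, P1:3, P2:2, P3:3, P4:2)

Incidence matrix C (rows=places, cols=transitions):
        α    β    γ    δ
   P0   0    3    4    0
   P1  -4   -2   -4    2
   P2   3    0    0   -3
   P3   2    0    0    0
   P4   0    0    2    0

Candidate y = [2, 3, 2, 3, 2]; check y·C column-wise:
  col α: 2·0 + 3·-4 + 2·3 + 3·2 + 2·0 = 0
  col β: 2·3 + 3·-2 + 2·0 + 3·0 + 2·0 = 0
  col γ: 2·4 + 3·-4 + 2·0 + 3·0 + 2·2 = 0
  col δ: 2·0 + 3·2 + 2·-3 + 3·0 + 2·0 = 0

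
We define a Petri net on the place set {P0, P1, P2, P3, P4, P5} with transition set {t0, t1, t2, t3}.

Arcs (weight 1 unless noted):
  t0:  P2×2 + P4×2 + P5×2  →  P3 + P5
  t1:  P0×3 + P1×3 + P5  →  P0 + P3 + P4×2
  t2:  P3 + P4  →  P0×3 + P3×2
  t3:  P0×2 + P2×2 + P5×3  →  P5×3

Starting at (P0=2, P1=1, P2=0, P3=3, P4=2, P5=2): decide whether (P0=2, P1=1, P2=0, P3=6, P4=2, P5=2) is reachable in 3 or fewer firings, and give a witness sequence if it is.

depth 0: 1 marking
depth 1: 2 markings reached so far
depth 2: 3 markings reached so far
depth 3: 3 markings reached so far
(frontier empty at depth 3; search complete)
target is not among the 3 markings reachable within 3 steps

NO — not reachable within 3 firings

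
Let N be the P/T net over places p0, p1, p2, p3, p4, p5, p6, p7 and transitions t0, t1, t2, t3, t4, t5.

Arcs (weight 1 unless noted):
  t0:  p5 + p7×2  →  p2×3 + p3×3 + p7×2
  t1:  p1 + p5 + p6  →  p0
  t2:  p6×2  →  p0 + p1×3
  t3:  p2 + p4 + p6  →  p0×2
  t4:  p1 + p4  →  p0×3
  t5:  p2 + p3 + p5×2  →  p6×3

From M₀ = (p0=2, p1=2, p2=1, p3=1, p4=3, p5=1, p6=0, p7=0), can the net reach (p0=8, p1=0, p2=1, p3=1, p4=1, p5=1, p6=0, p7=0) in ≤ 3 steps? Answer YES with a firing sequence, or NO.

step 1: fire t4:  (p0=2, p1=2, p2=1, p3=1, p4=3, p5=1, p6=0, p7=0) → (p0=5, p1=1, p2=1, p3=1, p4=2, p5=1, p6=0, p7=0)
step 2: fire t4:  (p0=5, p1=1, p2=1, p3=1, p4=2, p5=1, p6=0, p7=0) → (p0=8, p1=0, p2=1, p3=1, p4=1, p5=1, p6=0, p7=0)

YES — reachable via ⟨t4, t4⟩ (2 firings)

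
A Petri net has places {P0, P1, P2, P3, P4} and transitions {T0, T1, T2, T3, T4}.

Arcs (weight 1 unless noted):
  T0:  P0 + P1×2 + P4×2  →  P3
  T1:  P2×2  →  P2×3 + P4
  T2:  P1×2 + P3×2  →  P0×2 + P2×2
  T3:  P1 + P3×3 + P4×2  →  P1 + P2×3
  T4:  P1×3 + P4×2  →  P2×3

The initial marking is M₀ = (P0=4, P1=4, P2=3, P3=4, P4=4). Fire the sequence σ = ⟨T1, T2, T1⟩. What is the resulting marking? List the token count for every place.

(P0=6, P1=2, P2=7, P3=2, P4=6)

step 1: fire T1:  (P0=4, P1=4, P2=3, P3=4, P4=4) → (P0=4, P1=4, P2=4, P3=4, P4=5)
step 2: fire T2:  (P0=4, P1=4, P2=4, P3=4, P4=5) → (P0=6, P1=2, P2=6, P3=2, P4=5)
step 3: fire T1:  (P0=6, P1=2, P2=6, P3=2, P4=5) → (P0=6, P1=2, P2=7, P3=2, P4=6)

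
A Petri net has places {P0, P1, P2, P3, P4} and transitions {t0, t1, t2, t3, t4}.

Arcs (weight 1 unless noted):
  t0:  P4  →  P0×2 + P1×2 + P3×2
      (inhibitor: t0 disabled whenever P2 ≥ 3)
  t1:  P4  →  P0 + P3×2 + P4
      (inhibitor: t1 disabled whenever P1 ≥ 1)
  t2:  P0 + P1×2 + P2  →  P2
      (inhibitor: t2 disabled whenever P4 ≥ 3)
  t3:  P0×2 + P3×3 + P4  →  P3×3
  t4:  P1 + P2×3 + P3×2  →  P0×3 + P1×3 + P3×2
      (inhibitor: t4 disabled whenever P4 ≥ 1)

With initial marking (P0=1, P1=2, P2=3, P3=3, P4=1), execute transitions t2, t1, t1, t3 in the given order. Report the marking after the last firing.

step 1: fire t2:  (P0=1, P1=2, P2=3, P3=3, P4=1) → (P0=0, P1=0, P2=3, P3=3, P4=1)
step 2: fire t1:  (P0=0, P1=0, P2=3, P3=3, P4=1) → (P0=1, P1=0, P2=3, P3=5, P4=1)
step 3: fire t1:  (P0=1, P1=0, P2=3, P3=5, P4=1) → (P0=2, P1=0, P2=3, P3=7, P4=1)
step 4: fire t3:  (P0=2, P1=0, P2=3, P3=7, P4=1) → (P0=0, P1=0, P2=3, P3=7, P4=0)

(P0=0, P1=0, P2=3, P3=7, P4=0)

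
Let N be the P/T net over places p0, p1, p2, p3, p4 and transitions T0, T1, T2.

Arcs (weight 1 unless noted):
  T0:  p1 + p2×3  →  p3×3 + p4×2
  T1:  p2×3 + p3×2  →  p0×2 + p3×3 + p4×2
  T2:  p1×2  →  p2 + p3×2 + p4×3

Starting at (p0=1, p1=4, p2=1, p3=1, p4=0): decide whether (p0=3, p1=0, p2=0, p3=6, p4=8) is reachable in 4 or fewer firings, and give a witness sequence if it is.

step 1: fire T2:  (p0=1, p1=4, p2=1, p3=1, p4=0) → (p0=1, p1=2, p2=2, p3=3, p4=3)
step 2: fire T2:  (p0=1, p1=2, p2=2, p3=3, p4=3) → (p0=1, p1=0, p2=3, p3=5, p4=6)
step 3: fire T1:  (p0=1, p1=0, p2=3, p3=5, p4=6) → (p0=3, p1=0, p2=0, p3=6, p4=8)

YES — reachable via ⟨T2, T2, T1⟩ (3 firings)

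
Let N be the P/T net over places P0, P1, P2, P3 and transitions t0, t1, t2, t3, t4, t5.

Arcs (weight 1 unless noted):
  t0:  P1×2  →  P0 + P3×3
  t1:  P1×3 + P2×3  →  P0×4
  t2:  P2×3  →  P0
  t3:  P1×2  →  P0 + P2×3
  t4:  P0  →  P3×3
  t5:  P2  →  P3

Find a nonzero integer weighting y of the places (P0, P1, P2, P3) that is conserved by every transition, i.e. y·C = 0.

Incidence matrix C (rows=places, cols=transitions):
       t0   t1   t2   t3   t4   t5
   P0   1    4    1    1   -1    0
   P1  -2   -3    0   -2    0    0
   P2   0   -3   -3    3    0   -1
   P3   3    0    0    0    3    1

Candidate y = [3, 3, 1, 1]; check y·C column-wise:
  col t0: 3·1 + 3·-2 + 1·0 + 1·3 = 0
  col t1: 3·4 + 3·-3 + 1·-3 + 1·0 = 0
  col t2: 3·1 + 3·0 + 1·-3 + 1·0 = 0
  col t3: 3·1 + 3·-2 + 1·3 + 1·0 = 0
  col t4: 3·-1 + 3·0 + 1·0 + 1·3 = 0
  col t5: 3·0 + 3·0 + 1·-1 + 1·1 = 0

y = (P0:3, P1:3, P2:1, P3:1)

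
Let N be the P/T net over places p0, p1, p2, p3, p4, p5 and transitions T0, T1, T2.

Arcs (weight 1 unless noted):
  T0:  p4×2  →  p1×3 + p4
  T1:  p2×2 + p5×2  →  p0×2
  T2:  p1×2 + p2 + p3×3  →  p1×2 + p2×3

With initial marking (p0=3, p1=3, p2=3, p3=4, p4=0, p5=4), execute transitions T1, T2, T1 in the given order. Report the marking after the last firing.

step 1: fire T1:  (p0=3, p1=3, p2=3, p3=4, p4=0, p5=4) → (p0=5, p1=3, p2=1, p3=4, p4=0, p5=2)
step 2: fire T2:  (p0=5, p1=3, p2=1, p3=4, p4=0, p5=2) → (p0=5, p1=3, p2=3, p3=1, p4=0, p5=2)
step 3: fire T1:  (p0=5, p1=3, p2=3, p3=1, p4=0, p5=2) → (p0=7, p1=3, p2=1, p3=1, p4=0, p5=0)

(p0=7, p1=3, p2=1, p3=1, p4=0, p5=0)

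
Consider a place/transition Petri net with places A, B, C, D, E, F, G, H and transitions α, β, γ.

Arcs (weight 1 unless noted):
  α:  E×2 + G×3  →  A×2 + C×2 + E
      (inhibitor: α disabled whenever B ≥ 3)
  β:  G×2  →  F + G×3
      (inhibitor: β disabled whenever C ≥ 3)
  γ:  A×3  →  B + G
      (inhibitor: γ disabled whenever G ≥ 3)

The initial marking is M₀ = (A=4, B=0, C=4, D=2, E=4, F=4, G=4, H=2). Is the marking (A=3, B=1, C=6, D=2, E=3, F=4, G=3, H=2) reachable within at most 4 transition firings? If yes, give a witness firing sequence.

depth 0: 1 marking
depth 1: 2 markings reached so far
depth 2: 3 markings reached so far
depth 3: 4 markings reached so far
depth 4: 5 markings reached so far
target is not among the 5 markings reachable within 4 steps

NO — not reachable within 4 firings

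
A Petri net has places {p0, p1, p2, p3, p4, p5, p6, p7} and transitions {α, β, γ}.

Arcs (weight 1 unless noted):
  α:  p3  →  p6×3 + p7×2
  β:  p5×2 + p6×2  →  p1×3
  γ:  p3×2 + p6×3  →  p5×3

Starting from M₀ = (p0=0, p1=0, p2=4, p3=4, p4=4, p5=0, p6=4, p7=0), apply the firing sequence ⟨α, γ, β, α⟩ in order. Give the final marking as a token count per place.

step 1: fire α:  (p0=0, p1=0, p2=4, p3=4, p4=4, p5=0, p6=4, p7=0) → (p0=0, p1=0, p2=4, p3=3, p4=4, p5=0, p6=7, p7=2)
step 2: fire γ:  (p0=0, p1=0, p2=4, p3=3, p4=4, p5=0, p6=7, p7=2) → (p0=0, p1=0, p2=4, p3=1, p4=4, p5=3, p6=4, p7=2)
step 3: fire β:  (p0=0, p1=0, p2=4, p3=1, p4=4, p5=3, p6=4, p7=2) → (p0=0, p1=3, p2=4, p3=1, p4=4, p5=1, p6=2, p7=2)
step 4: fire α:  (p0=0, p1=3, p2=4, p3=1, p4=4, p5=1, p6=2, p7=2) → (p0=0, p1=3, p2=4, p3=0, p4=4, p5=1, p6=5, p7=4)

(p0=0, p1=3, p2=4, p3=0, p4=4, p5=1, p6=5, p7=4)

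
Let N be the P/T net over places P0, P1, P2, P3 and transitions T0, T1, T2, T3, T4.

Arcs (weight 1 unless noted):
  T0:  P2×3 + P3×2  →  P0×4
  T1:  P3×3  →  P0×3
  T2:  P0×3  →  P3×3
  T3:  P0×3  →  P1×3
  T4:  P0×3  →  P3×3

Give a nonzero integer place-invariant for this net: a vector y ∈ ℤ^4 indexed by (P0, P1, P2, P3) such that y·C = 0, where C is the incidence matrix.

Incidence matrix C (rows=places, cols=transitions):
       T0   T1   T2   T3   T4
   P0   4    3   -3   -3   -3
   P1   0    0    0    3    0
   P2  -3    0    0    0    0
   P3  -2   -3    3    0    3

Candidate y = [3, 3, 2, 3]; check y·C column-wise:
  col T0: 3·4 + 3·0 + 2·-3 + 3·-2 = 0
  col T1: 3·3 + 3·0 + 2·0 + 3·-3 = 0
  col T2: 3·-3 + 3·0 + 2·0 + 3·3 = 0
  col T3: 3·-3 + 3·3 + 2·0 + 3·0 = 0
  col T4: 3·-3 + 3·0 + 2·0 + 3·3 = 0

y = (P0:3, P1:3, P2:2, P3:3)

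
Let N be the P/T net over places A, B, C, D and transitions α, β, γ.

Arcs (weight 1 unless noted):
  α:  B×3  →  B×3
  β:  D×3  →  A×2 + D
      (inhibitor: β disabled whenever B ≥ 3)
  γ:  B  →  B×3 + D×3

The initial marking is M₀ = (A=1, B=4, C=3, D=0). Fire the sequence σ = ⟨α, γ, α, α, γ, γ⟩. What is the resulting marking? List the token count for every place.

step 1: fire α:  (A=1, B=4, C=3, D=0) → (A=1, B=4, C=3, D=0)
step 2: fire γ:  (A=1, B=4, C=3, D=0) → (A=1, B=6, C=3, D=3)
step 3: fire α:  (A=1, B=6, C=3, D=3) → (A=1, B=6, C=3, D=3)
step 4: fire α:  (A=1, B=6, C=3, D=3) → (A=1, B=6, C=3, D=3)
step 5: fire γ:  (A=1, B=6, C=3, D=3) → (A=1, B=8, C=3, D=6)
step 6: fire γ:  (A=1, B=8, C=3, D=6) → (A=1, B=10, C=3, D=9)

(A=1, B=10, C=3, D=9)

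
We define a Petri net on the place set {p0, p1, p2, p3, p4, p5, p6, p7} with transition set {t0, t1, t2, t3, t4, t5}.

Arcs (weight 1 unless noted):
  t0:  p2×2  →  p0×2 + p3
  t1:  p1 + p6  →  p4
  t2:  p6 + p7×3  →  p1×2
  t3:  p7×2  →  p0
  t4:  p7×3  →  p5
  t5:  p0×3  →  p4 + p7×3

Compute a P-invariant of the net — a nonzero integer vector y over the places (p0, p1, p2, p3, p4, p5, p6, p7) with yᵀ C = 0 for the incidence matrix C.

y = (p0:0, p1:0, p2:1, p3:2, p4:0, p5:0, p6:0, p7:0)

Incidence matrix C (rows=places, cols=transitions):
       t0   t1   t2   t3   t4   t5
   p0   2    0    0    1    0   -3
   p1   0   -1    2    0    0    0
   p2  -2    0    0    0    0    0
   p3   1    0    0    0    0    0
   p4   0    1    0    0    0    1
   p5   0    0    0    0    1    0
   p6   0   -1   -1    0    0    0
   p7   0    0   -3   -2   -3    3

Candidate y = [0, 0, 1, 2, 0, 0, 0, 0]; check y·C column-wise:
  col t0: 0·2 + 1·-2 + 2·1 = 0
  col t1: 0·-1 + 1·0 + 2·0 + 0·1 + 0·-1 = 0
  col t2: 0·2 + 1·0 + 2·0 + 0·-1 + 0·-3 = 0
  col t3: 0·1 + 1·0 + 2·0 + 0·-2 = 0
  col t4: 1·0 + 2·0 + 0·1 + 0·-3 = 0
  col t5: 0·-3 + 1·0 + 2·0 + 0·1 + 0·3 = 0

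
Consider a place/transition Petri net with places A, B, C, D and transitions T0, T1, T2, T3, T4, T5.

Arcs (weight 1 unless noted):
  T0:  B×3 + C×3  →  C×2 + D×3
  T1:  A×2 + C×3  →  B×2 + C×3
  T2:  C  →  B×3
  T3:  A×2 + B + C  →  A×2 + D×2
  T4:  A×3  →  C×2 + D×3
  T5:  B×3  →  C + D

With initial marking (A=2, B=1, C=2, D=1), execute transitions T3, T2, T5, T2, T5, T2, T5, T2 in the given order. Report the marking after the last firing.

step 1: fire T3:  (A=2, B=1, C=2, D=1) → (A=2, B=0, C=1, D=3)
step 2: fire T2:  (A=2, B=0, C=1, D=3) → (A=2, B=3, C=0, D=3)
step 3: fire T5:  (A=2, B=3, C=0, D=3) → (A=2, B=0, C=1, D=4)
step 4: fire T2:  (A=2, B=0, C=1, D=4) → (A=2, B=3, C=0, D=4)
step 5: fire T5:  (A=2, B=3, C=0, D=4) → (A=2, B=0, C=1, D=5)
step 6: fire T2:  (A=2, B=0, C=1, D=5) → (A=2, B=3, C=0, D=5)
step 7: fire T5:  (A=2, B=3, C=0, D=5) → (A=2, B=0, C=1, D=6)
step 8: fire T2:  (A=2, B=0, C=1, D=6) → (A=2, B=3, C=0, D=6)

(A=2, B=3, C=0, D=6)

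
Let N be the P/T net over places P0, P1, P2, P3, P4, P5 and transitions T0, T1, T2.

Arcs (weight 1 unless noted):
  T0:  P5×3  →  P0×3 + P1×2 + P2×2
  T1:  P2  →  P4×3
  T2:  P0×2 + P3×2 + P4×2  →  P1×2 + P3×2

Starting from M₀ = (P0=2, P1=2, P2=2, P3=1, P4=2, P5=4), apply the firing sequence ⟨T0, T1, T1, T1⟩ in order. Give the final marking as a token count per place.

(P0=5, P1=4, P2=1, P3=1, P4=11, P5=1)

step 1: fire T0:  (P0=2, P1=2, P2=2, P3=1, P4=2, P5=4) → (P0=5, P1=4, P2=4, P3=1, P4=2, P5=1)
step 2: fire T1:  (P0=5, P1=4, P2=4, P3=1, P4=2, P5=1) → (P0=5, P1=4, P2=3, P3=1, P4=5, P5=1)
step 3: fire T1:  (P0=5, P1=4, P2=3, P3=1, P4=5, P5=1) → (P0=5, P1=4, P2=2, P3=1, P4=8, P5=1)
step 4: fire T1:  (P0=5, P1=4, P2=2, P3=1, P4=8, P5=1) → (P0=5, P1=4, P2=1, P3=1, P4=11, P5=1)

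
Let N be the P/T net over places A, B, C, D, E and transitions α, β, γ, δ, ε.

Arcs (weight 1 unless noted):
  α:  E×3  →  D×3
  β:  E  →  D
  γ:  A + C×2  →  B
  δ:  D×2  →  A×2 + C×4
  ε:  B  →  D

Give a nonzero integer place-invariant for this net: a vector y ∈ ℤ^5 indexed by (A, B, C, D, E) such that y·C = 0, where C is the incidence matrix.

Incidence matrix C (rows=places, cols=transitions):
        α    β    γ    δ    ε
    A   0    0   -1    2    0
    B   0    0    1    0   -1
    C   0    0   -2    4    0
    D   3    1    0   -2    1
    E  -3   -1    0    0    0

Candidate y = [2, 0, -1, 0, 0]; check y·C column-wise:
  col α: 2·0 + -1·0 + 0·3 + 0·-3 = 0
  col β: 2·0 + -1·0 + 0·1 + 0·-1 = 0
  col γ: 2·-1 + 0·1 + -1·-2 = 0
  col δ: 2·2 + -1·4 + 0·-2 = 0
  col ε: 2·0 + 0·-1 + -1·0 + 0·1 = 0

y = (A:2, B:0, C:-1, D:0, E:0)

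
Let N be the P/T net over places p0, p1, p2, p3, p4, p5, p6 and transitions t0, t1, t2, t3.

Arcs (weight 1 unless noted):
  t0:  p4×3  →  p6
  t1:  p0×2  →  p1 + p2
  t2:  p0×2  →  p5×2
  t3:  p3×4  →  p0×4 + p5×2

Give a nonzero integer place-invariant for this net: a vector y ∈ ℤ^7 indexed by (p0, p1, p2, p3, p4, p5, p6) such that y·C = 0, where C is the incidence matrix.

y = (p0:0, p1:1, p2:-1, p3:0, p4:0, p5:0, p6:0)

Incidence matrix C (rows=places, cols=transitions):
       t0   t1   t2   t3
   p0   0   -2   -2    4
   p1   0    1    0    0
   p2   0    1    0    0
   p3   0    0    0   -4
   p4  -3    0    0    0
   p5   0    0    2    2
   p6   1    0    0    0

Candidate y = [0, 1, -1, 0, 0, 0, 0]; check y·C column-wise:
  col t0: 1·0 + -1·0 + 0·-3 + 0·1 = 0
  col t1: 0·-2 + 1·1 + -1·1 = 0
  col t2: 0·-2 + 1·0 + -1·0 + 0·2 = 0
  col t3: 0·4 + 1·0 + -1·0 + 0·-4 + 0·2 = 0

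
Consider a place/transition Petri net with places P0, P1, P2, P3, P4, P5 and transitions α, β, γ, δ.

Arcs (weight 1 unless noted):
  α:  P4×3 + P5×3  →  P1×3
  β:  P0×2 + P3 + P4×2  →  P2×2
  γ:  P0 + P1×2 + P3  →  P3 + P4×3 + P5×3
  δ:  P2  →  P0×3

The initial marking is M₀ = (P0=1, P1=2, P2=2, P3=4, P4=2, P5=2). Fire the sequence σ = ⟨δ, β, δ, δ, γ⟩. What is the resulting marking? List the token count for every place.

(P0=7, P1=0, P2=1, P3=3, P4=3, P5=5)

step 1: fire δ:  (P0=1, P1=2, P2=2, P3=4, P4=2, P5=2) → (P0=4, P1=2, P2=1, P3=4, P4=2, P5=2)
step 2: fire β:  (P0=4, P1=2, P2=1, P3=4, P4=2, P5=2) → (P0=2, P1=2, P2=3, P3=3, P4=0, P5=2)
step 3: fire δ:  (P0=2, P1=2, P2=3, P3=3, P4=0, P5=2) → (P0=5, P1=2, P2=2, P3=3, P4=0, P5=2)
step 4: fire δ:  (P0=5, P1=2, P2=2, P3=3, P4=0, P5=2) → (P0=8, P1=2, P2=1, P3=3, P4=0, P5=2)
step 5: fire γ:  (P0=8, P1=2, P2=1, P3=3, P4=0, P5=2) → (P0=7, P1=0, P2=1, P3=3, P4=3, P5=5)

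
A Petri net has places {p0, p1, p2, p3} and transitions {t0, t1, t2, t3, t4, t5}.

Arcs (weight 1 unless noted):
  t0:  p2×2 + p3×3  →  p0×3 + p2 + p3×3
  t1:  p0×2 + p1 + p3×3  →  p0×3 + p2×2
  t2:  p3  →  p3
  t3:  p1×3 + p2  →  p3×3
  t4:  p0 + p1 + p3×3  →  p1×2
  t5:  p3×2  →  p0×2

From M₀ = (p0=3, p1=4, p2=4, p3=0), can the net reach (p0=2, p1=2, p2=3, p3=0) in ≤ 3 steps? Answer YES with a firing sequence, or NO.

YES — reachable via ⟨t3, t4⟩ (2 firings)

step 1: fire t3:  (p0=3, p1=4, p2=4, p3=0) → (p0=3, p1=1, p2=3, p3=3)
step 2: fire t4:  (p0=3, p1=1, p2=3, p3=3) → (p0=2, p1=2, p2=3, p3=0)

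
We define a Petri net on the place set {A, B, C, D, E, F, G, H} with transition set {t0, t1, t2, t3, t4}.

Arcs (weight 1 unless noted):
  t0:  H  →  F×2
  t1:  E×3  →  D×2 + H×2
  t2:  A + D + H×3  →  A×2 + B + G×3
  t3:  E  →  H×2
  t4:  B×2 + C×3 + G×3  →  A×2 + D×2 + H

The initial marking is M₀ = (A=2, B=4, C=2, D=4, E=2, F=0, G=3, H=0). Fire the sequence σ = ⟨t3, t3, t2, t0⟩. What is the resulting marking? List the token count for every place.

(A=3, B=5, C=2, D=3, E=0, F=2, G=6, H=0)

step 1: fire t3:  (A=2, B=4, C=2, D=4, E=2, F=0, G=3, H=0) → (A=2, B=4, C=2, D=4, E=1, F=0, G=3, H=2)
step 2: fire t3:  (A=2, B=4, C=2, D=4, E=1, F=0, G=3, H=2) → (A=2, B=4, C=2, D=4, E=0, F=0, G=3, H=4)
step 3: fire t2:  (A=2, B=4, C=2, D=4, E=0, F=0, G=3, H=4) → (A=3, B=5, C=2, D=3, E=0, F=0, G=6, H=1)
step 4: fire t0:  (A=3, B=5, C=2, D=3, E=0, F=0, G=6, H=1) → (A=3, B=5, C=2, D=3, E=0, F=2, G=6, H=0)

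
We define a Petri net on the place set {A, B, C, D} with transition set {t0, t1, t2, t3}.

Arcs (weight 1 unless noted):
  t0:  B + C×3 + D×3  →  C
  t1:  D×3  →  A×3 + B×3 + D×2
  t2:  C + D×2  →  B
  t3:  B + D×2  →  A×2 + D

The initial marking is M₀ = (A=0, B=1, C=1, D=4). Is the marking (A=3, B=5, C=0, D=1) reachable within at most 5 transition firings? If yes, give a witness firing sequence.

YES — reachable via ⟨t1, t2⟩ (2 firings)

step 1: fire t1:  (A=0, B=1, C=1, D=4) → (A=3, B=4, C=1, D=3)
step 2: fire t2:  (A=3, B=4, C=1, D=3) → (A=3, B=5, C=0, D=1)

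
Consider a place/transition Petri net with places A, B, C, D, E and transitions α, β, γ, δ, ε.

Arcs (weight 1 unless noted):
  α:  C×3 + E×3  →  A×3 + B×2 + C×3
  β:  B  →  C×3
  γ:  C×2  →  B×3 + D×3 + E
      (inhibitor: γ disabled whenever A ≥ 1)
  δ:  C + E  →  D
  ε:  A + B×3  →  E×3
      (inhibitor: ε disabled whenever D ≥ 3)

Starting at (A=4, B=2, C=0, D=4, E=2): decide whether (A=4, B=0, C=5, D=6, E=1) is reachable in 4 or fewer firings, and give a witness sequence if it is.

depth 0: 1 marking
depth 1: 2 markings reached so far
depth 2: 4 markings reached so far
depth 3: 6 markings reached so far
depth 4: 7 markings reached so far
target is not among the 7 markings reachable within 4 steps

NO — not reachable within 4 firings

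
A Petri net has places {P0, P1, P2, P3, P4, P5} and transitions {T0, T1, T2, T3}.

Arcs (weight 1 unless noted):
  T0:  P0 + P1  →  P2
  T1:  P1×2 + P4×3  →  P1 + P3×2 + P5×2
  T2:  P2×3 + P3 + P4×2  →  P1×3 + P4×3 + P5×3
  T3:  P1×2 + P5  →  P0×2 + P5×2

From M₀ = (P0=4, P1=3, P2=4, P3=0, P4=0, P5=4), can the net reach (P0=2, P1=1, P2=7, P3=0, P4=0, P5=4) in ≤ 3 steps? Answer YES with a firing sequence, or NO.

NO — not reachable within 3 firings

depth 0: 1 marking
depth 1: 3 markings reached so far
depth 2: 5 markings reached so far
depth 3: 6 markings reached so far
target is not among the 6 markings reachable within 3 steps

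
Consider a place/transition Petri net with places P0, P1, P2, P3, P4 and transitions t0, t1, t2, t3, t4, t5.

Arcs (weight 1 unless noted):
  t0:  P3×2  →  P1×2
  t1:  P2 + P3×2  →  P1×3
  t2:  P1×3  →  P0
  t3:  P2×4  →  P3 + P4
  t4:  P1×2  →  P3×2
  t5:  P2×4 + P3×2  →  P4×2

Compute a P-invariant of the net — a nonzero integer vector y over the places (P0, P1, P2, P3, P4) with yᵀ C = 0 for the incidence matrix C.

y = (P0:3, P1:1, P2:1, P3:1, P4:3)

Incidence matrix C (rows=places, cols=transitions):
       t0   t1   t2   t3   t4   t5
   P0   0    0    1    0    0    0
   P1   2    3   -3    0   -2    0
   P2   0   -1    0   -4    0   -4
   P3  -2   -2    0    1    2   -2
   P4   0    0    0    1    0    2

Candidate y = [3, 1, 1, 1, 3]; check y·C column-wise:
  col t0: 3·0 + 1·2 + 1·0 + 1·-2 + 3·0 = 0
  col t1: 3·0 + 1·3 + 1·-1 + 1·-2 + 3·0 = 0
  col t2: 3·1 + 1·-3 + 1·0 + 1·0 + 3·0 = 0
  col t3: 3·0 + 1·0 + 1·-4 + 1·1 + 3·1 = 0
  col t4: 3·0 + 1·-2 + 1·0 + 1·2 + 3·0 = 0
  col t5: 3·0 + 1·0 + 1·-4 + 1·-2 + 3·2 = 0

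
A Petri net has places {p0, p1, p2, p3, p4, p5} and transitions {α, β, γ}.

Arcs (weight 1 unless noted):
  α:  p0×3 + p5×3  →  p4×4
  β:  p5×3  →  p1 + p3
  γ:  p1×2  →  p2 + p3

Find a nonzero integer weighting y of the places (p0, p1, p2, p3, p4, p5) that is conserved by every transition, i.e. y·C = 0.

Incidence matrix C (rows=places, cols=transitions):
        α    β    γ
   p0  -3    0    0
   p1   0    1   -2
   p2   0    0    1
   p3   0    1    1
   p4   4    0    0
   p5  -3   -3    0

Candidate y = [0, 1, 3, -1, 0, 0]; check y·C column-wise:
  col α: 0·-3 + 1·0 + 3·0 + -1·0 + 0·4 + 0·-3 = 0
  col β: 1·1 + 3·0 + -1·1 + 0·-3 = 0
  col γ: 1·-2 + 3·1 + -1·1 = 0

y = (p0:0, p1:1, p2:3, p3:-1, p4:0, p5:0)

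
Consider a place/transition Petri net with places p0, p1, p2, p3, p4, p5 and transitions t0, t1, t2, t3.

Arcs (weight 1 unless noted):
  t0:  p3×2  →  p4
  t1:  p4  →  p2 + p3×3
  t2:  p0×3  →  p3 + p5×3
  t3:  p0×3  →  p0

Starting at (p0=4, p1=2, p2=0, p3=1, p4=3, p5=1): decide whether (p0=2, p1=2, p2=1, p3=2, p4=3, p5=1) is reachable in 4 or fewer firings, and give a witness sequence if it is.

YES — reachable via ⟨t1, t0, t3⟩ (3 firings)

step 1: fire t1:  (p0=4, p1=2, p2=0, p3=1, p4=3, p5=1) → (p0=4, p1=2, p2=1, p3=4, p4=2, p5=1)
step 2: fire t0:  (p0=4, p1=2, p2=1, p3=4, p4=2, p5=1) → (p0=4, p1=2, p2=1, p3=2, p4=3, p5=1)
step 3: fire t3:  (p0=4, p1=2, p2=1, p3=2, p4=3, p5=1) → (p0=2, p1=2, p2=1, p3=2, p4=3, p5=1)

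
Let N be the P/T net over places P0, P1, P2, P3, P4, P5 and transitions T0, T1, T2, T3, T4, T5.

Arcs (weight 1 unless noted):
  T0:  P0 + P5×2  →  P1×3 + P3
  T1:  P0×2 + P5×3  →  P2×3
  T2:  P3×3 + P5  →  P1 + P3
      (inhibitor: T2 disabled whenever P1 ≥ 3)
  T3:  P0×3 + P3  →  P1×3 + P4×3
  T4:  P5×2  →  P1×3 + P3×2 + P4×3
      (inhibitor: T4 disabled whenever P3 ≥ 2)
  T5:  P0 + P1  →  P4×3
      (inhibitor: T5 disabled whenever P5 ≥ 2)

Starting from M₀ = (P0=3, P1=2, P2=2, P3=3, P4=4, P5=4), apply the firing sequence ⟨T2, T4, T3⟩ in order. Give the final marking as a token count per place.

(P0=0, P1=9, P2=2, P3=2, P4=10, P5=1)

step 1: fire T2:  (P0=3, P1=2, P2=2, P3=3, P4=4, P5=4) → (P0=3, P1=3, P2=2, P3=1, P4=4, P5=3)
step 2: fire T4:  (P0=3, P1=3, P2=2, P3=1, P4=4, P5=3) → (P0=3, P1=6, P2=2, P3=3, P4=7, P5=1)
step 3: fire T3:  (P0=3, P1=6, P2=2, P3=3, P4=7, P5=1) → (P0=0, P1=9, P2=2, P3=2, P4=10, P5=1)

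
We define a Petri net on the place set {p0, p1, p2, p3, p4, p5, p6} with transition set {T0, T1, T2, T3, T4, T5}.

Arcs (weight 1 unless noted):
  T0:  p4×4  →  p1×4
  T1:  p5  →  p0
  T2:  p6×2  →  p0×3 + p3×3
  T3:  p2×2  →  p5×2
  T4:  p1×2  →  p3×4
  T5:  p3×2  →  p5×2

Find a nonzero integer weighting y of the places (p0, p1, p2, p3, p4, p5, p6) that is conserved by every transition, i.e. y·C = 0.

y = (p0:1, p1:2, p2:1, p3:1, p4:2, p5:1, p6:3)

Incidence matrix C (rows=places, cols=transitions):
       T0   T1   T2   T3   T4   T5
   p0   0    1    3    0    0    0
   p1   4    0    0    0   -2    0
   p2   0    0    0   -2    0    0
   p3   0    0    3    0    4   -2
   p4  -4    0    0    0    0    0
   p5   0   -1    0    2    0    2
   p6   0    0   -2    0    0    0

Candidate y = [1, 2, 1, 1, 2, 1, 3]; check y·C column-wise:
  col T0: 1·0 + 2·4 + 1·0 + 1·0 + 2·-4 + 1·0 + 3·0 = 0
  col T1: 1·1 + 2·0 + 1·0 + 1·0 + 2·0 + 1·-1 + 3·0 = 0
  col T2: 1·3 + 2·0 + 1·0 + 1·3 + 2·0 + 1·0 + 3·-2 = 0
  col T3: 1·0 + 2·0 + 1·-2 + 1·0 + 2·0 + 1·2 + 3·0 = 0
  col T4: 1·0 + 2·-2 + 1·0 + 1·4 + 2·0 + 1·0 + 3·0 = 0
  col T5: 1·0 + 2·0 + 1·0 + 1·-2 + 2·0 + 1·2 + 3·0 = 0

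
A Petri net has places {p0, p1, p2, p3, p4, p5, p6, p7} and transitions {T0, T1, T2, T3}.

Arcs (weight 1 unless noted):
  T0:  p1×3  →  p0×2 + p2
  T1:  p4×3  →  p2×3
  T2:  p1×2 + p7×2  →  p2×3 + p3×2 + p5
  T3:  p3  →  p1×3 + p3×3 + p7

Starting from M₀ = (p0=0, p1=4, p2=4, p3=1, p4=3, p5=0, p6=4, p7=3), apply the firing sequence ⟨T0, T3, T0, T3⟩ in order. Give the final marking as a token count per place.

step 1: fire T0:  (p0=0, p1=4, p2=4, p3=1, p4=3, p5=0, p6=4, p7=3) → (p0=2, p1=1, p2=5, p3=1, p4=3, p5=0, p6=4, p7=3)
step 2: fire T3:  (p0=2, p1=1, p2=5, p3=1, p4=3, p5=0, p6=4, p7=3) → (p0=2, p1=4, p2=5, p3=3, p4=3, p5=0, p6=4, p7=4)
step 3: fire T0:  (p0=2, p1=4, p2=5, p3=3, p4=3, p5=0, p6=4, p7=4) → (p0=4, p1=1, p2=6, p3=3, p4=3, p5=0, p6=4, p7=4)
step 4: fire T3:  (p0=4, p1=1, p2=6, p3=3, p4=3, p5=0, p6=4, p7=4) → (p0=4, p1=4, p2=6, p3=5, p4=3, p5=0, p6=4, p7=5)

(p0=4, p1=4, p2=6, p3=5, p4=3, p5=0, p6=4, p7=5)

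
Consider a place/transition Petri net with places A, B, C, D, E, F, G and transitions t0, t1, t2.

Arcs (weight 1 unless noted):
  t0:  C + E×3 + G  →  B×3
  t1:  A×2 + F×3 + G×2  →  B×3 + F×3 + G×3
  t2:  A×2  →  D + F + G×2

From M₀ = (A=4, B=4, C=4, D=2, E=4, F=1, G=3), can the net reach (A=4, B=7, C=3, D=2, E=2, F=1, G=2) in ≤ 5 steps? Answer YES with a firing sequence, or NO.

NO — not reachable within 5 firings

depth 0: 1 marking
depth 1: 3 markings reached so far
depth 2: 5 markings reached so far
depth 3: 6 markings reached so far
depth 4: 6 markings reached so far
(frontier empty at depth 4; search complete)
target is not among the 6 markings reachable within 5 steps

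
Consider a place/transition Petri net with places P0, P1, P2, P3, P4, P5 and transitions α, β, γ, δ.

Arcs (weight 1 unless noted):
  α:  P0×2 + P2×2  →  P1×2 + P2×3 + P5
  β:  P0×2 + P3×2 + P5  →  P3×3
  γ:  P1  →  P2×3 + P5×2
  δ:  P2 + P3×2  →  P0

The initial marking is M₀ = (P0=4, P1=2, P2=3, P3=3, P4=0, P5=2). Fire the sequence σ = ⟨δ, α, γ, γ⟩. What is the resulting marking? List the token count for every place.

(P0=3, P1=2, P2=9, P3=1, P4=0, P5=7)

step 1: fire δ:  (P0=4, P1=2, P2=3, P3=3, P4=0, P5=2) → (P0=5, P1=2, P2=2, P3=1, P4=0, P5=2)
step 2: fire α:  (P0=5, P1=2, P2=2, P3=1, P4=0, P5=2) → (P0=3, P1=4, P2=3, P3=1, P4=0, P5=3)
step 3: fire γ:  (P0=3, P1=4, P2=3, P3=1, P4=0, P5=3) → (P0=3, P1=3, P2=6, P3=1, P4=0, P5=5)
step 4: fire γ:  (P0=3, P1=3, P2=6, P3=1, P4=0, P5=5) → (P0=3, P1=2, P2=9, P3=1, P4=0, P5=7)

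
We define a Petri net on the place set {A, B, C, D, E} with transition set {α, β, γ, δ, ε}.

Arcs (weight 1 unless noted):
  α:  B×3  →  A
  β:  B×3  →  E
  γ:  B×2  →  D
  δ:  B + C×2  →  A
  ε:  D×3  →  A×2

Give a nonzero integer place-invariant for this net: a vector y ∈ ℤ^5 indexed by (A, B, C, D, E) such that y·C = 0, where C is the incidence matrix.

Incidence matrix C (rows=places, cols=transitions):
        α    β    γ    δ    ε
    A   1    0    0    1    2
    B  -3   -3   -2   -1    0
    C   0    0    0   -2    0
    D   0    0    1    0   -3
    E   0    1    0    0    0

Candidate y = [3, 1, 1, 2, 3]; check y·C column-wise:
  col α: 3·1 + 1·-3 + 1·0 + 2·0 + 3·0 = 0
  col β: 3·0 + 1·-3 + 1·0 + 2·0 + 3·1 = 0
  col γ: 3·0 + 1·-2 + 1·0 + 2·1 + 3·0 = 0
  col δ: 3·1 + 1·-1 + 1·-2 + 2·0 + 3·0 = 0
  col ε: 3·2 + 1·0 + 1·0 + 2·-3 + 3·0 = 0

y = (A:3, B:1, C:1, D:2, E:3)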